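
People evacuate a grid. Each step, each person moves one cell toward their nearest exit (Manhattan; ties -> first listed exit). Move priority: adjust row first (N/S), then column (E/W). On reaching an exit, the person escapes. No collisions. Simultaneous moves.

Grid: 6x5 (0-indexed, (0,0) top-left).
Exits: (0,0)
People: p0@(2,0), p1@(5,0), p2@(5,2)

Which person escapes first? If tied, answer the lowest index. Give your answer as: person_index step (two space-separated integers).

Answer: 0 2

Derivation:
Step 1: p0:(2,0)->(1,0) | p1:(5,0)->(4,0) | p2:(5,2)->(4,2)
Step 2: p0:(1,0)->(0,0)->EXIT | p1:(4,0)->(3,0) | p2:(4,2)->(3,2)
Step 3: p0:escaped | p1:(3,0)->(2,0) | p2:(3,2)->(2,2)
Step 4: p0:escaped | p1:(2,0)->(1,0) | p2:(2,2)->(1,2)
Step 5: p0:escaped | p1:(1,0)->(0,0)->EXIT | p2:(1,2)->(0,2)
Step 6: p0:escaped | p1:escaped | p2:(0,2)->(0,1)
Step 7: p0:escaped | p1:escaped | p2:(0,1)->(0,0)->EXIT
Exit steps: [2, 5, 7]
First to escape: p0 at step 2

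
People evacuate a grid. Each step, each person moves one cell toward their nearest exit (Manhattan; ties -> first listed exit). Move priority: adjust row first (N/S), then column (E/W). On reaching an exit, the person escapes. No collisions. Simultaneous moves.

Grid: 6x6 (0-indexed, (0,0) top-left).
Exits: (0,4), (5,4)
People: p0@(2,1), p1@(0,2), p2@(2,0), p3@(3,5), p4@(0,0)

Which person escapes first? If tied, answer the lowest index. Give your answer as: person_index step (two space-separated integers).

Answer: 1 2

Derivation:
Step 1: p0:(2,1)->(1,1) | p1:(0,2)->(0,3) | p2:(2,0)->(1,0) | p3:(3,5)->(4,5) | p4:(0,0)->(0,1)
Step 2: p0:(1,1)->(0,1) | p1:(0,3)->(0,4)->EXIT | p2:(1,0)->(0,0) | p3:(4,5)->(5,5) | p4:(0,1)->(0,2)
Step 3: p0:(0,1)->(0,2) | p1:escaped | p2:(0,0)->(0,1) | p3:(5,5)->(5,4)->EXIT | p4:(0,2)->(0,3)
Step 4: p0:(0,2)->(0,3) | p1:escaped | p2:(0,1)->(0,2) | p3:escaped | p4:(0,3)->(0,4)->EXIT
Step 5: p0:(0,3)->(0,4)->EXIT | p1:escaped | p2:(0,2)->(0,3) | p3:escaped | p4:escaped
Step 6: p0:escaped | p1:escaped | p2:(0,3)->(0,4)->EXIT | p3:escaped | p4:escaped
Exit steps: [5, 2, 6, 3, 4]
First to escape: p1 at step 2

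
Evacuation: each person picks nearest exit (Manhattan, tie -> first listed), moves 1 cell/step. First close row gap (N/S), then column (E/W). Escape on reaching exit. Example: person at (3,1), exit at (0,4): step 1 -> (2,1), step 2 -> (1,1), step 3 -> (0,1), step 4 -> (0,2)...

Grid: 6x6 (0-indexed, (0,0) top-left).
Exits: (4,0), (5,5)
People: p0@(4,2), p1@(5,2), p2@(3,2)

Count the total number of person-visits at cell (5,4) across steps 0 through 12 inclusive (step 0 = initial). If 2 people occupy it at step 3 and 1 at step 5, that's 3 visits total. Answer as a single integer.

Step 0: p0@(4,2) p1@(5,2) p2@(3,2) -> at (5,4): 0 [-], cum=0
Step 1: p0@(4,1) p1@(4,2) p2@(4,2) -> at (5,4): 0 [-], cum=0
Step 2: p0@ESC p1@(4,1) p2@(4,1) -> at (5,4): 0 [-], cum=0
Step 3: p0@ESC p1@ESC p2@ESC -> at (5,4): 0 [-], cum=0
Total visits = 0

Answer: 0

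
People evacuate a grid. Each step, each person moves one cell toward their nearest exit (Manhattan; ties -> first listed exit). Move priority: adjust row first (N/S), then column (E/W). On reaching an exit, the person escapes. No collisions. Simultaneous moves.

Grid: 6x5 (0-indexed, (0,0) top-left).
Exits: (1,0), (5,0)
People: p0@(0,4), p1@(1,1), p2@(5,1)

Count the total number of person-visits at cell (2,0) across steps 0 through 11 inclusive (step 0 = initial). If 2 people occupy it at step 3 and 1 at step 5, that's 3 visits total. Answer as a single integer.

Answer: 0

Derivation:
Step 0: p0@(0,4) p1@(1,1) p2@(5,1) -> at (2,0): 0 [-], cum=0
Step 1: p0@(1,4) p1@ESC p2@ESC -> at (2,0): 0 [-], cum=0
Step 2: p0@(1,3) p1@ESC p2@ESC -> at (2,0): 0 [-], cum=0
Step 3: p0@(1,2) p1@ESC p2@ESC -> at (2,0): 0 [-], cum=0
Step 4: p0@(1,1) p1@ESC p2@ESC -> at (2,0): 0 [-], cum=0
Step 5: p0@ESC p1@ESC p2@ESC -> at (2,0): 0 [-], cum=0
Total visits = 0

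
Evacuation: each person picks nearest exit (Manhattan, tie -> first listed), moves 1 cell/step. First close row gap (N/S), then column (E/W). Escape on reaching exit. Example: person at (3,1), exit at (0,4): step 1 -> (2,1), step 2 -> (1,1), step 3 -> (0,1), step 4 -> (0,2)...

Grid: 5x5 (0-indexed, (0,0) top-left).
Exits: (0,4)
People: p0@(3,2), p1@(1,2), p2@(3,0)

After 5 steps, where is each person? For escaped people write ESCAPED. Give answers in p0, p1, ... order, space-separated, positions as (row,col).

Step 1: p0:(3,2)->(2,2) | p1:(1,2)->(0,2) | p2:(3,0)->(2,0)
Step 2: p0:(2,2)->(1,2) | p1:(0,2)->(0,3) | p2:(2,0)->(1,0)
Step 3: p0:(1,2)->(0,2) | p1:(0,3)->(0,4)->EXIT | p2:(1,0)->(0,0)
Step 4: p0:(0,2)->(0,3) | p1:escaped | p2:(0,0)->(0,1)
Step 5: p0:(0,3)->(0,4)->EXIT | p1:escaped | p2:(0,1)->(0,2)

ESCAPED ESCAPED (0,2)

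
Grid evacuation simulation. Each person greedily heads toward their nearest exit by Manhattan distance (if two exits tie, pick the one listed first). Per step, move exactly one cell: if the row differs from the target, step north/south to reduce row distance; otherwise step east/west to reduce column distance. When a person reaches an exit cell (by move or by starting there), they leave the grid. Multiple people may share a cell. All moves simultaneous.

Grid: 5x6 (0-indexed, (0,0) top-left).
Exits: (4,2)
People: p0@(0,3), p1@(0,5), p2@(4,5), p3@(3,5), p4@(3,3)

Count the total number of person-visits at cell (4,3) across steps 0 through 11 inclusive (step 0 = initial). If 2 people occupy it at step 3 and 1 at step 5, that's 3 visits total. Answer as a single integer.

Answer: 5

Derivation:
Step 0: p0@(0,3) p1@(0,5) p2@(4,5) p3@(3,5) p4@(3,3) -> at (4,3): 0 [-], cum=0
Step 1: p0@(1,3) p1@(1,5) p2@(4,4) p3@(4,5) p4@(4,3) -> at (4,3): 1 [p4], cum=1
Step 2: p0@(2,3) p1@(2,5) p2@(4,3) p3@(4,4) p4@ESC -> at (4,3): 1 [p2], cum=2
Step 3: p0@(3,3) p1@(3,5) p2@ESC p3@(4,3) p4@ESC -> at (4,3): 1 [p3], cum=3
Step 4: p0@(4,3) p1@(4,5) p2@ESC p3@ESC p4@ESC -> at (4,3): 1 [p0], cum=4
Step 5: p0@ESC p1@(4,4) p2@ESC p3@ESC p4@ESC -> at (4,3): 0 [-], cum=4
Step 6: p0@ESC p1@(4,3) p2@ESC p3@ESC p4@ESC -> at (4,3): 1 [p1], cum=5
Step 7: p0@ESC p1@ESC p2@ESC p3@ESC p4@ESC -> at (4,3): 0 [-], cum=5
Total visits = 5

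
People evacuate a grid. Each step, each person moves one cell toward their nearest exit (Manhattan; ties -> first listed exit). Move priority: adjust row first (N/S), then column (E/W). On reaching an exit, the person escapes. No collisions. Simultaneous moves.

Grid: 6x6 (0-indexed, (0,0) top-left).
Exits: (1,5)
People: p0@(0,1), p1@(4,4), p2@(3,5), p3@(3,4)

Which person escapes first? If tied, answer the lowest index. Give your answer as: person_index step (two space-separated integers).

Answer: 2 2

Derivation:
Step 1: p0:(0,1)->(1,1) | p1:(4,4)->(3,4) | p2:(3,5)->(2,5) | p3:(3,4)->(2,4)
Step 2: p0:(1,1)->(1,2) | p1:(3,4)->(2,4) | p2:(2,5)->(1,5)->EXIT | p3:(2,4)->(1,4)
Step 3: p0:(1,2)->(1,3) | p1:(2,4)->(1,4) | p2:escaped | p3:(1,4)->(1,5)->EXIT
Step 4: p0:(1,3)->(1,4) | p1:(1,4)->(1,5)->EXIT | p2:escaped | p3:escaped
Step 5: p0:(1,4)->(1,5)->EXIT | p1:escaped | p2:escaped | p3:escaped
Exit steps: [5, 4, 2, 3]
First to escape: p2 at step 2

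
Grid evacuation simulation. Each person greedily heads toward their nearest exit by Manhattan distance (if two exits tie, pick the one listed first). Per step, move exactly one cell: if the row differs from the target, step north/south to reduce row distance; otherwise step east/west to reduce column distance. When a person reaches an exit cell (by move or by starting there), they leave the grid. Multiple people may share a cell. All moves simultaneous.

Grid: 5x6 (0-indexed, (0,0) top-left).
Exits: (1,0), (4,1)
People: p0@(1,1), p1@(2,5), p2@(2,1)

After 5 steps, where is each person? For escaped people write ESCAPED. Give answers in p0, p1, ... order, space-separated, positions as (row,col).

Step 1: p0:(1,1)->(1,0)->EXIT | p1:(2,5)->(1,5) | p2:(2,1)->(1,1)
Step 2: p0:escaped | p1:(1,5)->(1,4) | p2:(1,1)->(1,0)->EXIT
Step 3: p0:escaped | p1:(1,4)->(1,3) | p2:escaped
Step 4: p0:escaped | p1:(1,3)->(1,2) | p2:escaped
Step 5: p0:escaped | p1:(1,2)->(1,1) | p2:escaped

ESCAPED (1,1) ESCAPED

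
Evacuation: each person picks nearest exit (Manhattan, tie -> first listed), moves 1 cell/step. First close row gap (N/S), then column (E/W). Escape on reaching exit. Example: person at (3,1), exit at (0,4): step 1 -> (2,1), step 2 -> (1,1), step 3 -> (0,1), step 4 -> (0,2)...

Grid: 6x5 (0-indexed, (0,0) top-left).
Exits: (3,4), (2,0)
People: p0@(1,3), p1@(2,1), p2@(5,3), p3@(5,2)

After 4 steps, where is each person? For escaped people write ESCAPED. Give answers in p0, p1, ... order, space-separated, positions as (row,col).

Step 1: p0:(1,3)->(2,3) | p1:(2,1)->(2,0)->EXIT | p2:(5,3)->(4,3) | p3:(5,2)->(4,2)
Step 2: p0:(2,3)->(3,3) | p1:escaped | p2:(4,3)->(3,3) | p3:(4,2)->(3,2)
Step 3: p0:(3,3)->(3,4)->EXIT | p1:escaped | p2:(3,3)->(3,4)->EXIT | p3:(3,2)->(3,3)
Step 4: p0:escaped | p1:escaped | p2:escaped | p3:(3,3)->(3,4)->EXIT

ESCAPED ESCAPED ESCAPED ESCAPED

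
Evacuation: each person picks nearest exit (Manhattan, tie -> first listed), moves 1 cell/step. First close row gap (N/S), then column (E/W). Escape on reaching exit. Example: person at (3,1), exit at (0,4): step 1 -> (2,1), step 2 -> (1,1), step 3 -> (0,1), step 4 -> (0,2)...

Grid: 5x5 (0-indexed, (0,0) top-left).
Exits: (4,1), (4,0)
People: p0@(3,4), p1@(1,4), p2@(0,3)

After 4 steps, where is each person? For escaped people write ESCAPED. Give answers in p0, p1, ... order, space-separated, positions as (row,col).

Step 1: p0:(3,4)->(4,4) | p1:(1,4)->(2,4) | p2:(0,3)->(1,3)
Step 2: p0:(4,4)->(4,3) | p1:(2,4)->(3,4) | p2:(1,3)->(2,3)
Step 3: p0:(4,3)->(4,2) | p1:(3,4)->(4,4) | p2:(2,3)->(3,3)
Step 4: p0:(4,2)->(4,1)->EXIT | p1:(4,4)->(4,3) | p2:(3,3)->(4,3)

ESCAPED (4,3) (4,3)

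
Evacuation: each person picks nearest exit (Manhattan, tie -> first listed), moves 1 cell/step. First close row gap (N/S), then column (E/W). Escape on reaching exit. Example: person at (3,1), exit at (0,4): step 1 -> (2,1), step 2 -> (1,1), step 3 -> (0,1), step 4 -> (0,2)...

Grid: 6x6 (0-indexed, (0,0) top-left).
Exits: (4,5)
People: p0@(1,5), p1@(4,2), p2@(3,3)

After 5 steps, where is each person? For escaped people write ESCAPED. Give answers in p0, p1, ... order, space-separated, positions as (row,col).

Step 1: p0:(1,5)->(2,5) | p1:(4,2)->(4,3) | p2:(3,3)->(4,3)
Step 2: p0:(2,5)->(3,5) | p1:(4,3)->(4,4) | p2:(4,3)->(4,4)
Step 3: p0:(3,5)->(4,5)->EXIT | p1:(4,4)->(4,5)->EXIT | p2:(4,4)->(4,5)->EXIT

ESCAPED ESCAPED ESCAPED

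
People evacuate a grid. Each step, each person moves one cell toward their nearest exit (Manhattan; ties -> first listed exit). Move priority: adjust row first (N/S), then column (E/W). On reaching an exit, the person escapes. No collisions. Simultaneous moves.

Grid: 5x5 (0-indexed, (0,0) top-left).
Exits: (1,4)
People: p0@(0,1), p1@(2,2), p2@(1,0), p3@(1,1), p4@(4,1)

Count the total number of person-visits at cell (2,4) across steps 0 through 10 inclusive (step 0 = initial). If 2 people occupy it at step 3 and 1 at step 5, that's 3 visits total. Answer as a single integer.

Step 0: p0@(0,1) p1@(2,2) p2@(1,0) p3@(1,1) p4@(4,1) -> at (2,4): 0 [-], cum=0
Step 1: p0@(1,1) p1@(1,2) p2@(1,1) p3@(1,2) p4@(3,1) -> at (2,4): 0 [-], cum=0
Step 2: p0@(1,2) p1@(1,3) p2@(1,2) p3@(1,3) p4@(2,1) -> at (2,4): 0 [-], cum=0
Step 3: p0@(1,3) p1@ESC p2@(1,3) p3@ESC p4@(1,1) -> at (2,4): 0 [-], cum=0
Step 4: p0@ESC p1@ESC p2@ESC p3@ESC p4@(1,2) -> at (2,4): 0 [-], cum=0
Step 5: p0@ESC p1@ESC p2@ESC p3@ESC p4@(1,3) -> at (2,4): 0 [-], cum=0
Step 6: p0@ESC p1@ESC p2@ESC p3@ESC p4@ESC -> at (2,4): 0 [-], cum=0
Total visits = 0

Answer: 0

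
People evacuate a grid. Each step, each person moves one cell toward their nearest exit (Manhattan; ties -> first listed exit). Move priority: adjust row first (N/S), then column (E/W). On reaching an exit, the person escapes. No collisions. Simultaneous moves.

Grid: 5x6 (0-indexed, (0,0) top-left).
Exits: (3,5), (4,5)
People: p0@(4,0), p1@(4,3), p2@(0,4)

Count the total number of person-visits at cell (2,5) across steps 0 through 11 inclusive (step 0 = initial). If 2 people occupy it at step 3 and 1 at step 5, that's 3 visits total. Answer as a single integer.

Step 0: p0@(4,0) p1@(4,3) p2@(0,4) -> at (2,5): 0 [-], cum=0
Step 1: p0@(4,1) p1@(4,4) p2@(1,4) -> at (2,5): 0 [-], cum=0
Step 2: p0@(4,2) p1@ESC p2@(2,4) -> at (2,5): 0 [-], cum=0
Step 3: p0@(4,3) p1@ESC p2@(3,4) -> at (2,5): 0 [-], cum=0
Step 4: p0@(4,4) p1@ESC p2@ESC -> at (2,5): 0 [-], cum=0
Step 5: p0@ESC p1@ESC p2@ESC -> at (2,5): 0 [-], cum=0
Total visits = 0

Answer: 0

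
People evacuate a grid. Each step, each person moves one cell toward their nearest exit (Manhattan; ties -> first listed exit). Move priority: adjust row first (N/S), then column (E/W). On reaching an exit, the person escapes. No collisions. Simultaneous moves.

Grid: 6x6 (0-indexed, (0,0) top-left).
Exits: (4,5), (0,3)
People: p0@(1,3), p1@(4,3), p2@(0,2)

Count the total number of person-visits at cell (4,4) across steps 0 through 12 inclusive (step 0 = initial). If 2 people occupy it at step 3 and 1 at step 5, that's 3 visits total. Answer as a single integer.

Answer: 1

Derivation:
Step 0: p0@(1,3) p1@(4,3) p2@(0,2) -> at (4,4): 0 [-], cum=0
Step 1: p0@ESC p1@(4,4) p2@ESC -> at (4,4): 1 [p1], cum=1
Step 2: p0@ESC p1@ESC p2@ESC -> at (4,4): 0 [-], cum=1
Total visits = 1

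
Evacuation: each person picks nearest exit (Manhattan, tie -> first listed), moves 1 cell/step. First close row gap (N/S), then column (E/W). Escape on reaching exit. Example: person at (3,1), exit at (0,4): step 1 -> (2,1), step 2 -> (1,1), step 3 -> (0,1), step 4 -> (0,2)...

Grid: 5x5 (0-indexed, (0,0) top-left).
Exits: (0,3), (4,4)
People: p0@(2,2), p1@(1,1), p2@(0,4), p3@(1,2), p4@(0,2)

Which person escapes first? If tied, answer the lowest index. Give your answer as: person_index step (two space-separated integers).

Step 1: p0:(2,2)->(1,2) | p1:(1,1)->(0,1) | p2:(0,4)->(0,3)->EXIT | p3:(1,2)->(0,2) | p4:(0,2)->(0,3)->EXIT
Step 2: p0:(1,2)->(0,2) | p1:(0,1)->(0,2) | p2:escaped | p3:(0,2)->(0,3)->EXIT | p4:escaped
Step 3: p0:(0,2)->(0,3)->EXIT | p1:(0,2)->(0,3)->EXIT | p2:escaped | p3:escaped | p4:escaped
Exit steps: [3, 3, 1, 2, 1]
First to escape: p2 at step 1

Answer: 2 1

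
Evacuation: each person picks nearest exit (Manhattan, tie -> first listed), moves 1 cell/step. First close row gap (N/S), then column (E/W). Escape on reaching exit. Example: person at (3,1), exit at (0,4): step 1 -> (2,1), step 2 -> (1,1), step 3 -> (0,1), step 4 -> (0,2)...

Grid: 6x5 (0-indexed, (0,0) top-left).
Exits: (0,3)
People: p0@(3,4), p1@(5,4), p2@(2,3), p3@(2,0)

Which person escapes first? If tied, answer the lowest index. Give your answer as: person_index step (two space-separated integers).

Step 1: p0:(3,4)->(2,4) | p1:(5,4)->(4,4) | p2:(2,3)->(1,3) | p3:(2,0)->(1,0)
Step 2: p0:(2,4)->(1,4) | p1:(4,4)->(3,4) | p2:(1,3)->(0,3)->EXIT | p3:(1,0)->(0,0)
Step 3: p0:(1,4)->(0,4) | p1:(3,4)->(2,4) | p2:escaped | p3:(0,0)->(0,1)
Step 4: p0:(0,4)->(0,3)->EXIT | p1:(2,4)->(1,4) | p2:escaped | p3:(0,1)->(0,2)
Step 5: p0:escaped | p1:(1,4)->(0,4) | p2:escaped | p3:(0,2)->(0,3)->EXIT
Step 6: p0:escaped | p1:(0,4)->(0,3)->EXIT | p2:escaped | p3:escaped
Exit steps: [4, 6, 2, 5]
First to escape: p2 at step 2

Answer: 2 2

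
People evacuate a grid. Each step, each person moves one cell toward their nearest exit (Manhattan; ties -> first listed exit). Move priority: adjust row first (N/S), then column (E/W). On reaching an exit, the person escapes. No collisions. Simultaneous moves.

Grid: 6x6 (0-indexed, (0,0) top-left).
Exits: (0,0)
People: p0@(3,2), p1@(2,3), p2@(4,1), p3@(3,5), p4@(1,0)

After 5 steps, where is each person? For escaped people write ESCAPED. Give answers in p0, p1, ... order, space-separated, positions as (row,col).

Step 1: p0:(3,2)->(2,2) | p1:(2,3)->(1,3) | p2:(4,1)->(3,1) | p3:(3,5)->(2,5) | p4:(1,0)->(0,0)->EXIT
Step 2: p0:(2,2)->(1,2) | p1:(1,3)->(0,3) | p2:(3,1)->(2,1) | p3:(2,5)->(1,5) | p4:escaped
Step 3: p0:(1,2)->(0,2) | p1:(0,3)->(0,2) | p2:(2,1)->(1,1) | p3:(1,5)->(0,5) | p4:escaped
Step 4: p0:(0,2)->(0,1) | p1:(0,2)->(0,1) | p2:(1,1)->(0,1) | p3:(0,5)->(0,4) | p4:escaped
Step 5: p0:(0,1)->(0,0)->EXIT | p1:(0,1)->(0,0)->EXIT | p2:(0,1)->(0,0)->EXIT | p3:(0,4)->(0,3) | p4:escaped

ESCAPED ESCAPED ESCAPED (0,3) ESCAPED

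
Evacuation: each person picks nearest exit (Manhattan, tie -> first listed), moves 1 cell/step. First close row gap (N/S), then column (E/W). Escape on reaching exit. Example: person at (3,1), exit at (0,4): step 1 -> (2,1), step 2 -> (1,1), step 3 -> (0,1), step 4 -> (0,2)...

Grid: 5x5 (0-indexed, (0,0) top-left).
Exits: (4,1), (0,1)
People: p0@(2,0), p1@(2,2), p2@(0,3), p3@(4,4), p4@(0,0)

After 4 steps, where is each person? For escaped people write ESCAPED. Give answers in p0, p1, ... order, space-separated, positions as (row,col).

Step 1: p0:(2,0)->(3,0) | p1:(2,2)->(3,2) | p2:(0,3)->(0,2) | p3:(4,4)->(4,3) | p4:(0,0)->(0,1)->EXIT
Step 2: p0:(3,0)->(4,0) | p1:(3,2)->(4,2) | p2:(0,2)->(0,1)->EXIT | p3:(4,3)->(4,2) | p4:escaped
Step 3: p0:(4,0)->(4,1)->EXIT | p1:(4,2)->(4,1)->EXIT | p2:escaped | p3:(4,2)->(4,1)->EXIT | p4:escaped

ESCAPED ESCAPED ESCAPED ESCAPED ESCAPED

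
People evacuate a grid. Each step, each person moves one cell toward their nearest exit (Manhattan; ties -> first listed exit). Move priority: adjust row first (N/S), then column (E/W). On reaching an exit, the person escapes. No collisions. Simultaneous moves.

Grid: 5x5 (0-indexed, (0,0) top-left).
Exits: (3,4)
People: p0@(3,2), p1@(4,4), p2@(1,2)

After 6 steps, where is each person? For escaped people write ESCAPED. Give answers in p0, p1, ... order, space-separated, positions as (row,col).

Step 1: p0:(3,2)->(3,3) | p1:(4,4)->(3,4)->EXIT | p2:(1,2)->(2,2)
Step 2: p0:(3,3)->(3,4)->EXIT | p1:escaped | p2:(2,2)->(3,2)
Step 3: p0:escaped | p1:escaped | p2:(3,2)->(3,3)
Step 4: p0:escaped | p1:escaped | p2:(3,3)->(3,4)->EXIT

ESCAPED ESCAPED ESCAPED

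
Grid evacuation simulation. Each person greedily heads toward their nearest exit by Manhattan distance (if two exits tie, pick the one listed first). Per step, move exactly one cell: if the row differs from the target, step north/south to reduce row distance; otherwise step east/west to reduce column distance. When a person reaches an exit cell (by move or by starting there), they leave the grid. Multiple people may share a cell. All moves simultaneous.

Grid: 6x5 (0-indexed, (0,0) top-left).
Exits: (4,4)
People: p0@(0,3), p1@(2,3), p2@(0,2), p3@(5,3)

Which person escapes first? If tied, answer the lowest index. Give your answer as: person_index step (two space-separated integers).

Answer: 3 2

Derivation:
Step 1: p0:(0,3)->(1,3) | p1:(2,3)->(3,3) | p2:(0,2)->(1,2) | p3:(5,3)->(4,3)
Step 2: p0:(1,3)->(2,3) | p1:(3,3)->(4,3) | p2:(1,2)->(2,2) | p3:(4,3)->(4,4)->EXIT
Step 3: p0:(2,3)->(3,3) | p1:(4,3)->(4,4)->EXIT | p2:(2,2)->(3,2) | p3:escaped
Step 4: p0:(3,3)->(4,3) | p1:escaped | p2:(3,2)->(4,2) | p3:escaped
Step 5: p0:(4,3)->(4,4)->EXIT | p1:escaped | p2:(4,2)->(4,3) | p3:escaped
Step 6: p0:escaped | p1:escaped | p2:(4,3)->(4,4)->EXIT | p3:escaped
Exit steps: [5, 3, 6, 2]
First to escape: p3 at step 2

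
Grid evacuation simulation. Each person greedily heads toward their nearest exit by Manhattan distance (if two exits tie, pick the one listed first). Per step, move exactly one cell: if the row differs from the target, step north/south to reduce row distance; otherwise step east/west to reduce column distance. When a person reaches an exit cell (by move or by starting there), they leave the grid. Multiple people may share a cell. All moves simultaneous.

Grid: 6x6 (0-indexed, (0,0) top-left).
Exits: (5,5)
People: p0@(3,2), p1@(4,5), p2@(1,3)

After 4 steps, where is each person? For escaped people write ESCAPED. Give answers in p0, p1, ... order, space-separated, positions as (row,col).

Step 1: p0:(3,2)->(4,2) | p1:(4,5)->(5,5)->EXIT | p2:(1,3)->(2,3)
Step 2: p0:(4,2)->(5,2) | p1:escaped | p2:(2,3)->(3,3)
Step 3: p0:(5,2)->(5,3) | p1:escaped | p2:(3,3)->(4,3)
Step 4: p0:(5,3)->(5,4) | p1:escaped | p2:(4,3)->(5,3)

(5,4) ESCAPED (5,3)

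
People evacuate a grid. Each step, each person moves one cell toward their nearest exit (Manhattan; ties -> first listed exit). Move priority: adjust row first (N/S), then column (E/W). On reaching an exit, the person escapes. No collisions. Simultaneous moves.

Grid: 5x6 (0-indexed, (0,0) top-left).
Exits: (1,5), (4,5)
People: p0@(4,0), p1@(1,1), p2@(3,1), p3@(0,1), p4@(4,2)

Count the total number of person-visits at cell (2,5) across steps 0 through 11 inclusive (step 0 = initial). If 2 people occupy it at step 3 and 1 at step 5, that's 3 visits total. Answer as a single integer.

Answer: 0

Derivation:
Step 0: p0@(4,0) p1@(1,1) p2@(3,1) p3@(0,1) p4@(4,2) -> at (2,5): 0 [-], cum=0
Step 1: p0@(4,1) p1@(1,2) p2@(4,1) p3@(1,1) p4@(4,3) -> at (2,5): 0 [-], cum=0
Step 2: p0@(4,2) p1@(1,3) p2@(4,2) p3@(1,2) p4@(4,4) -> at (2,5): 0 [-], cum=0
Step 3: p0@(4,3) p1@(1,4) p2@(4,3) p3@(1,3) p4@ESC -> at (2,5): 0 [-], cum=0
Step 4: p0@(4,4) p1@ESC p2@(4,4) p3@(1,4) p4@ESC -> at (2,5): 0 [-], cum=0
Step 5: p0@ESC p1@ESC p2@ESC p3@ESC p4@ESC -> at (2,5): 0 [-], cum=0
Total visits = 0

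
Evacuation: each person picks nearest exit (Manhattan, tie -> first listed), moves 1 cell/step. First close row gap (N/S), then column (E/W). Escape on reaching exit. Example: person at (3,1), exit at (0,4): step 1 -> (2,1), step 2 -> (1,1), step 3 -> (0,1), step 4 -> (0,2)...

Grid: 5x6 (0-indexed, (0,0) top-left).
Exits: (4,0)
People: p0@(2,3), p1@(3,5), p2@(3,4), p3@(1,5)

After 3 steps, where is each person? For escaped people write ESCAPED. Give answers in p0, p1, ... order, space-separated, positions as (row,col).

Step 1: p0:(2,3)->(3,3) | p1:(3,5)->(4,5) | p2:(3,4)->(4,4) | p3:(1,5)->(2,5)
Step 2: p0:(3,3)->(4,3) | p1:(4,5)->(4,4) | p2:(4,4)->(4,3) | p3:(2,5)->(3,5)
Step 3: p0:(4,3)->(4,2) | p1:(4,4)->(4,3) | p2:(4,3)->(4,2) | p3:(3,5)->(4,5)

(4,2) (4,3) (4,2) (4,5)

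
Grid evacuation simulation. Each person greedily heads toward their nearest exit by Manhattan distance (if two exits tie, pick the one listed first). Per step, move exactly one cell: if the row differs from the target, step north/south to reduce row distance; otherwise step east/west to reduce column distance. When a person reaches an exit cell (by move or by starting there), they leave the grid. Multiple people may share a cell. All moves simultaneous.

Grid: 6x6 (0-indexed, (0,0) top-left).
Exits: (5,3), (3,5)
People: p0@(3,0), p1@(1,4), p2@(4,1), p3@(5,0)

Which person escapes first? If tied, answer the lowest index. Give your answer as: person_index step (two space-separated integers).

Answer: 1 3

Derivation:
Step 1: p0:(3,0)->(4,0) | p1:(1,4)->(2,4) | p2:(4,1)->(5,1) | p3:(5,0)->(5,1)
Step 2: p0:(4,0)->(5,0) | p1:(2,4)->(3,4) | p2:(5,1)->(5,2) | p3:(5,1)->(5,2)
Step 3: p0:(5,0)->(5,1) | p1:(3,4)->(3,5)->EXIT | p2:(5,2)->(5,3)->EXIT | p3:(5,2)->(5,3)->EXIT
Step 4: p0:(5,1)->(5,2) | p1:escaped | p2:escaped | p3:escaped
Step 5: p0:(5,2)->(5,3)->EXIT | p1:escaped | p2:escaped | p3:escaped
Exit steps: [5, 3, 3, 3]
First to escape: p1 at step 3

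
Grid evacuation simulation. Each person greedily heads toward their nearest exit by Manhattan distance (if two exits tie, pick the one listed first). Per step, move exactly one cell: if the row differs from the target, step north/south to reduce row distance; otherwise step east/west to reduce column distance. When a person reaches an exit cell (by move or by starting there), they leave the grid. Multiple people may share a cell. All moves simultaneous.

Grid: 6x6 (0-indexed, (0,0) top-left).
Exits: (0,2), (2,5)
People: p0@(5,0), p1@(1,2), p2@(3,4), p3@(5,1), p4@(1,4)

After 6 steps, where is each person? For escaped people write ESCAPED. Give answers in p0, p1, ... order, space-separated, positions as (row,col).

Step 1: p0:(5,0)->(4,0) | p1:(1,2)->(0,2)->EXIT | p2:(3,4)->(2,4) | p3:(5,1)->(4,1) | p4:(1,4)->(2,4)
Step 2: p0:(4,0)->(3,0) | p1:escaped | p2:(2,4)->(2,5)->EXIT | p3:(4,1)->(3,1) | p4:(2,4)->(2,5)->EXIT
Step 3: p0:(3,0)->(2,0) | p1:escaped | p2:escaped | p3:(3,1)->(2,1) | p4:escaped
Step 4: p0:(2,0)->(1,0) | p1:escaped | p2:escaped | p3:(2,1)->(1,1) | p4:escaped
Step 5: p0:(1,0)->(0,0) | p1:escaped | p2:escaped | p3:(1,1)->(0,1) | p4:escaped
Step 6: p0:(0,0)->(0,1) | p1:escaped | p2:escaped | p3:(0,1)->(0,2)->EXIT | p4:escaped

(0,1) ESCAPED ESCAPED ESCAPED ESCAPED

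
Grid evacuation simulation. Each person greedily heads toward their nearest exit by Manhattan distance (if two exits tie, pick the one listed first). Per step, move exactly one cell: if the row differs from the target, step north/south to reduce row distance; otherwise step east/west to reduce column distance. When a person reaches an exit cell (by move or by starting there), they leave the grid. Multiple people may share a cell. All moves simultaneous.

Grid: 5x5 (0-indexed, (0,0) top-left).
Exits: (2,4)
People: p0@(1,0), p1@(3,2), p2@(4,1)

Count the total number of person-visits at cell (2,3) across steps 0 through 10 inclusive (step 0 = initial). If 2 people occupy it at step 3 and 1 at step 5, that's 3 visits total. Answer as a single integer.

Answer: 3

Derivation:
Step 0: p0@(1,0) p1@(3,2) p2@(4,1) -> at (2,3): 0 [-], cum=0
Step 1: p0@(2,0) p1@(2,2) p2@(3,1) -> at (2,3): 0 [-], cum=0
Step 2: p0@(2,1) p1@(2,3) p2@(2,1) -> at (2,3): 1 [p1], cum=1
Step 3: p0@(2,2) p1@ESC p2@(2,2) -> at (2,3): 0 [-], cum=1
Step 4: p0@(2,3) p1@ESC p2@(2,3) -> at (2,3): 2 [p0,p2], cum=3
Step 5: p0@ESC p1@ESC p2@ESC -> at (2,3): 0 [-], cum=3
Total visits = 3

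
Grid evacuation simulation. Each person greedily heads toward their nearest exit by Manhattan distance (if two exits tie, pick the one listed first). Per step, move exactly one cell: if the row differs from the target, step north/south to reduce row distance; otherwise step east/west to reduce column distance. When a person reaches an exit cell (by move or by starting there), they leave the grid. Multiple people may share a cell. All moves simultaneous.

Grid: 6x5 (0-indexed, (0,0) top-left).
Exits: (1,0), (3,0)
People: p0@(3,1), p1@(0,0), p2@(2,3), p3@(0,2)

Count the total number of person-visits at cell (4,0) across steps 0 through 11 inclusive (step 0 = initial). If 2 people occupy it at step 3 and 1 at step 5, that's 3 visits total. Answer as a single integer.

Step 0: p0@(3,1) p1@(0,0) p2@(2,3) p3@(0,2) -> at (4,0): 0 [-], cum=0
Step 1: p0@ESC p1@ESC p2@(1,3) p3@(1,2) -> at (4,0): 0 [-], cum=0
Step 2: p0@ESC p1@ESC p2@(1,2) p3@(1,1) -> at (4,0): 0 [-], cum=0
Step 3: p0@ESC p1@ESC p2@(1,1) p3@ESC -> at (4,0): 0 [-], cum=0
Step 4: p0@ESC p1@ESC p2@ESC p3@ESC -> at (4,0): 0 [-], cum=0
Total visits = 0

Answer: 0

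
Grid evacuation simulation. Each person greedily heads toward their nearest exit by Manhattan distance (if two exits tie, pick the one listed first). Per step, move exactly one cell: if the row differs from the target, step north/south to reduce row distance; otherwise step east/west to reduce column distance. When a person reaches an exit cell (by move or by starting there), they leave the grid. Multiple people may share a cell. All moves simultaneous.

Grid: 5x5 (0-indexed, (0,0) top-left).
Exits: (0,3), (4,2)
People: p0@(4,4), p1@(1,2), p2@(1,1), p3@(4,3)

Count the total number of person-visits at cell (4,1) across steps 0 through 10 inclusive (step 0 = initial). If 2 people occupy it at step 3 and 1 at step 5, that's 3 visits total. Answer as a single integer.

Step 0: p0@(4,4) p1@(1,2) p2@(1,1) p3@(4,3) -> at (4,1): 0 [-], cum=0
Step 1: p0@(4,3) p1@(0,2) p2@(0,1) p3@ESC -> at (4,1): 0 [-], cum=0
Step 2: p0@ESC p1@ESC p2@(0,2) p3@ESC -> at (4,1): 0 [-], cum=0
Step 3: p0@ESC p1@ESC p2@ESC p3@ESC -> at (4,1): 0 [-], cum=0
Total visits = 0

Answer: 0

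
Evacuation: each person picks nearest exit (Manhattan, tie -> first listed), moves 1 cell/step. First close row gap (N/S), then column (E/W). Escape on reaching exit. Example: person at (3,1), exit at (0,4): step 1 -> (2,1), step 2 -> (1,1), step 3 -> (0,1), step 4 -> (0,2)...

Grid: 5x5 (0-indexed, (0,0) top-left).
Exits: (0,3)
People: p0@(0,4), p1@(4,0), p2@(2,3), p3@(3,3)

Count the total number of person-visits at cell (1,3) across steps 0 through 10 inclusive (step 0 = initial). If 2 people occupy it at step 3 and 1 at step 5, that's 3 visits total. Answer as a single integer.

Step 0: p0@(0,4) p1@(4,0) p2@(2,3) p3@(3,3) -> at (1,3): 0 [-], cum=0
Step 1: p0@ESC p1@(3,0) p2@(1,3) p3@(2,3) -> at (1,3): 1 [p2], cum=1
Step 2: p0@ESC p1@(2,0) p2@ESC p3@(1,3) -> at (1,3): 1 [p3], cum=2
Step 3: p0@ESC p1@(1,0) p2@ESC p3@ESC -> at (1,3): 0 [-], cum=2
Step 4: p0@ESC p1@(0,0) p2@ESC p3@ESC -> at (1,3): 0 [-], cum=2
Step 5: p0@ESC p1@(0,1) p2@ESC p3@ESC -> at (1,3): 0 [-], cum=2
Step 6: p0@ESC p1@(0,2) p2@ESC p3@ESC -> at (1,3): 0 [-], cum=2
Step 7: p0@ESC p1@ESC p2@ESC p3@ESC -> at (1,3): 0 [-], cum=2
Total visits = 2

Answer: 2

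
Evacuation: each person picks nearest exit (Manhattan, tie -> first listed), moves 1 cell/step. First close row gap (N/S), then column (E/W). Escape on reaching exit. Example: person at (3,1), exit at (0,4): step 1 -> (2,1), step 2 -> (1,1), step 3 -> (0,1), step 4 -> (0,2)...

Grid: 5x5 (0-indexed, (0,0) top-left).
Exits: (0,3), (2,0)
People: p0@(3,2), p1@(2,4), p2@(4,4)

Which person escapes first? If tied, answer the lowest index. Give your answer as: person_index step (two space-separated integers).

Answer: 0 3

Derivation:
Step 1: p0:(3,2)->(2,2) | p1:(2,4)->(1,4) | p2:(4,4)->(3,4)
Step 2: p0:(2,2)->(2,1) | p1:(1,4)->(0,4) | p2:(3,4)->(2,4)
Step 3: p0:(2,1)->(2,0)->EXIT | p1:(0,4)->(0,3)->EXIT | p2:(2,4)->(1,4)
Step 4: p0:escaped | p1:escaped | p2:(1,4)->(0,4)
Step 5: p0:escaped | p1:escaped | p2:(0,4)->(0,3)->EXIT
Exit steps: [3, 3, 5]
First to escape: p0 at step 3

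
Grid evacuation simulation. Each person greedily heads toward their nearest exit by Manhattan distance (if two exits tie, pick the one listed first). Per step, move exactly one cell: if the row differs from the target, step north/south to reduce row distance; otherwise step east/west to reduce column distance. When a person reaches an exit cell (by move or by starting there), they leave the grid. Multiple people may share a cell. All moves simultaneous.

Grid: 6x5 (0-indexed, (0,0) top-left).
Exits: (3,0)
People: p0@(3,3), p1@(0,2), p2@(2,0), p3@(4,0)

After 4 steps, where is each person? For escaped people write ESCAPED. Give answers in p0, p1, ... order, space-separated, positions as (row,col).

Step 1: p0:(3,3)->(3,2) | p1:(0,2)->(1,2) | p2:(2,0)->(3,0)->EXIT | p3:(4,0)->(3,0)->EXIT
Step 2: p0:(3,2)->(3,1) | p1:(1,2)->(2,2) | p2:escaped | p3:escaped
Step 3: p0:(3,1)->(3,0)->EXIT | p1:(2,2)->(3,2) | p2:escaped | p3:escaped
Step 4: p0:escaped | p1:(3,2)->(3,1) | p2:escaped | p3:escaped

ESCAPED (3,1) ESCAPED ESCAPED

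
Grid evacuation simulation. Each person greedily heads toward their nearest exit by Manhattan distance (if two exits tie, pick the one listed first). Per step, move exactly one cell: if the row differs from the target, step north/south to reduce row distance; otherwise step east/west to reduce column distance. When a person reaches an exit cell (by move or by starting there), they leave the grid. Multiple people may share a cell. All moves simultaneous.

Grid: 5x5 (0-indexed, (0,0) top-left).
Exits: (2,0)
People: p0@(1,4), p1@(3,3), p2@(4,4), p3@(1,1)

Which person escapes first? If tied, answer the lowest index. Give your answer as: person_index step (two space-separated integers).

Answer: 3 2

Derivation:
Step 1: p0:(1,4)->(2,4) | p1:(3,3)->(2,3) | p2:(4,4)->(3,4) | p3:(1,1)->(2,1)
Step 2: p0:(2,4)->(2,3) | p1:(2,3)->(2,2) | p2:(3,4)->(2,4) | p3:(2,1)->(2,0)->EXIT
Step 3: p0:(2,3)->(2,2) | p1:(2,2)->(2,1) | p2:(2,4)->(2,3) | p3:escaped
Step 4: p0:(2,2)->(2,1) | p1:(2,1)->(2,0)->EXIT | p2:(2,3)->(2,2) | p3:escaped
Step 5: p0:(2,1)->(2,0)->EXIT | p1:escaped | p2:(2,2)->(2,1) | p3:escaped
Step 6: p0:escaped | p1:escaped | p2:(2,1)->(2,0)->EXIT | p3:escaped
Exit steps: [5, 4, 6, 2]
First to escape: p3 at step 2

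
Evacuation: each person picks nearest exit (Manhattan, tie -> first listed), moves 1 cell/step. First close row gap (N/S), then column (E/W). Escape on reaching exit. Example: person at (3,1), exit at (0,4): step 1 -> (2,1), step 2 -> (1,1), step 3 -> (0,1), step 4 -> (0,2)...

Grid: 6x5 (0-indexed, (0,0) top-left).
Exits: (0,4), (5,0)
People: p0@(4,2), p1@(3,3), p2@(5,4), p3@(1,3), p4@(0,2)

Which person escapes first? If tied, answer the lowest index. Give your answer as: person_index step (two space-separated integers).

Step 1: p0:(4,2)->(5,2) | p1:(3,3)->(2,3) | p2:(5,4)->(5,3) | p3:(1,3)->(0,3) | p4:(0,2)->(0,3)
Step 2: p0:(5,2)->(5,1) | p1:(2,3)->(1,3) | p2:(5,3)->(5,2) | p3:(0,3)->(0,4)->EXIT | p4:(0,3)->(0,4)->EXIT
Step 3: p0:(5,1)->(5,0)->EXIT | p1:(1,3)->(0,3) | p2:(5,2)->(5,1) | p3:escaped | p4:escaped
Step 4: p0:escaped | p1:(0,3)->(0,4)->EXIT | p2:(5,1)->(5,0)->EXIT | p3:escaped | p4:escaped
Exit steps: [3, 4, 4, 2, 2]
First to escape: p3 at step 2

Answer: 3 2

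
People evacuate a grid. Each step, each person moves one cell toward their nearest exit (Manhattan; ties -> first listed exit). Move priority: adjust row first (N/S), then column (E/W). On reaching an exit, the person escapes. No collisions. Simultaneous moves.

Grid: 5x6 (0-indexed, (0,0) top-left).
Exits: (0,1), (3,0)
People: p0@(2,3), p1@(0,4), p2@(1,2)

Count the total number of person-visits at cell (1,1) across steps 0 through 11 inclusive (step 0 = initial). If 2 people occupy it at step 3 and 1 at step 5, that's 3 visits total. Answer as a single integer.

Answer: 0

Derivation:
Step 0: p0@(2,3) p1@(0,4) p2@(1,2) -> at (1,1): 0 [-], cum=0
Step 1: p0@(1,3) p1@(0,3) p2@(0,2) -> at (1,1): 0 [-], cum=0
Step 2: p0@(0,3) p1@(0,2) p2@ESC -> at (1,1): 0 [-], cum=0
Step 3: p0@(0,2) p1@ESC p2@ESC -> at (1,1): 0 [-], cum=0
Step 4: p0@ESC p1@ESC p2@ESC -> at (1,1): 0 [-], cum=0
Total visits = 0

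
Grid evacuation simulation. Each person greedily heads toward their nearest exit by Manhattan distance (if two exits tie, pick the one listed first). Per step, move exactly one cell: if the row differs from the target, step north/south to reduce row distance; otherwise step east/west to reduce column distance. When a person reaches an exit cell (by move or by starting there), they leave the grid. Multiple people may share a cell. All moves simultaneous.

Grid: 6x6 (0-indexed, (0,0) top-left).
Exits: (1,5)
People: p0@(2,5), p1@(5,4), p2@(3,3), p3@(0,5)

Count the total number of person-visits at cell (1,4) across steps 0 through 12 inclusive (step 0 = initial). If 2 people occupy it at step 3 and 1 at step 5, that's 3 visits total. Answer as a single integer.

Answer: 2

Derivation:
Step 0: p0@(2,5) p1@(5,4) p2@(3,3) p3@(0,5) -> at (1,4): 0 [-], cum=0
Step 1: p0@ESC p1@(4,4) p2@(2,3) p3@ESC -> at (1,4): 0 [-], cum=0
Step 2: p0@ESC p1@(3,4) p2@(1,3) p3@ESC -> at (1,4): 0 [-], cum=0
Step 3: p0@ESC p1@(2,4) p2@(1,4) p3@ESC -> at (1,4): 1 [p2], cum=1
Step 4: p0@ESC p1@(1,4) p2@ESC p3@ESC -> at (1,4): 1 [p1], cum=2
Step 5: p0@ESC p1@ESC p2@ESC p3@ESC -> at (1,4): 0 [-], cum=2
Total visits = 2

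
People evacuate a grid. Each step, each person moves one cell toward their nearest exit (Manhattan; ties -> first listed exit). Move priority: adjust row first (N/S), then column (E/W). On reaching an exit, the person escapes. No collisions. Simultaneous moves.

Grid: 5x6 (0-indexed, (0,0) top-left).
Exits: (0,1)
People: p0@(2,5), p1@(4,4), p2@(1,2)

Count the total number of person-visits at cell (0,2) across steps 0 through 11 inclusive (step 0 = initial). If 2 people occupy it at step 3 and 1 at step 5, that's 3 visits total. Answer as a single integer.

Answer: 3

Derivation:
Step 0: p0@(2,5) p1@(4,4) p2@(1,2) -> at (0,2): 0 [-], cum=0
Step 1: p0@(1,5) p1@(3,4) p2@(0,2) -> at (0,2): 1 [p2], cum=1
Step 2: p0@(0,5) p1@(2,4) p2@ESC -> at (0,2): 0 [-], cum=1
Step 3: p0@(0,4) p1@(1,4) p2@ESC -> at (0,2): 0 [-], cum=1
Step 4: p0@(0,3) p1@(0,4) p2@ESC -> at (0,2): 0 [-], cum=1
Step 5: p0@(0,2) p1@(0,3) p2@ESC -> at (0,2): 1 [p0], cum=2
Step 6: p0@ESC p1@(0,2) p2@ESC -> at (0,2): 1 [p1], cum=3
Step 7: p0@ESC p1@ESC p2@ESC -> at (0,2): 0 [-], cum=3
Total visits = 3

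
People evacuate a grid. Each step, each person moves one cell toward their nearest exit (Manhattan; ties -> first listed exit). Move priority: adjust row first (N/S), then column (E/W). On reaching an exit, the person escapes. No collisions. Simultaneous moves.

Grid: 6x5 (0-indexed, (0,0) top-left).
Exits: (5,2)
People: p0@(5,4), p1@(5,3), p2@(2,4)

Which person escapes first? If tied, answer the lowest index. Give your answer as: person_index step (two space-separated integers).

Answer: 1 1

Derivation:
Step 1: p0:(5,4)->(5,3) | p1:(5,3)->(5,2)->EXIT | p2:(2,4)->(3,4)
Step 2: p0:(5,3)->(5,2)->EXIT | p1:escaped | p2:(3,4)->(4,4)
Step 3: p0:escaped | p1:escaped | p2:(4,4)->(5,4)
Step 4: p0:escaped | p1:escaped | p2:(5,4)->(5,3)
Step 5: p0:escaped | p1:escaped | p2:(5,3)->(5,2)->EXIT
Exit steps: [2, 1, 5]
First to escape: p1 at step 1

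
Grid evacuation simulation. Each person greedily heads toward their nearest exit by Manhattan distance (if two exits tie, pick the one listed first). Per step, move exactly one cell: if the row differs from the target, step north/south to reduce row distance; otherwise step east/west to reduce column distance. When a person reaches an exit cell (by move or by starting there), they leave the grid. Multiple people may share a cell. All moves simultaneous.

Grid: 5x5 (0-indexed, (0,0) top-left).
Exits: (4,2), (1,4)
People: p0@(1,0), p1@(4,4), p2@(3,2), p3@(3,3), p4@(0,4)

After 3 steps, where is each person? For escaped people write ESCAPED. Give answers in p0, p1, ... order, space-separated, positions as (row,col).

Step 1: p0:(1,0)->(1,1) | p1:(4,4)->(4,3) | p2:(3,2)->(4,2)->EXIT | p3:(3,3)->(4,3) | p4:(0,4)->(1,4)->EXIT
Step 2: p0:(1,1)->(1,2) | p1:(4,3)->(4,2)->EXIT | p2:escaped | p3:(4,3)->(4,2)->EXIT | p4:escaped
Step 3: p0:(1,2)->(1,3) | p1:escaped | p2:escaped | p3:escaped | p4:escaped

(1,3) ESCAPED ESCAPED ESCAPED ESCAPED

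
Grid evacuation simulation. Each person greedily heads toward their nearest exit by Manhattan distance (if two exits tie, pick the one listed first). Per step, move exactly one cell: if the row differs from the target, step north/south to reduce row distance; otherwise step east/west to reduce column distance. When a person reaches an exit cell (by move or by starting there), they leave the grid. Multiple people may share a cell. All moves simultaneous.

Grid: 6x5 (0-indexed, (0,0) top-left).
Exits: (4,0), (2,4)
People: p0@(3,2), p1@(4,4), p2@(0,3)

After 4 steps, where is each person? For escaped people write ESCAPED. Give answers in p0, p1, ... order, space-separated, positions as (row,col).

Step 1: p0:(3,2)->(4,2) | p1:(4,4)->(3,4) | p2:(0,3)->(1,3)
Step 2: p0:(4,2)->(4,1) | p1:(3,4)->(2,4)->EXIT | p2:(1,3)->(2,3)
Step 3: p0:(4,1)->(4,0)->EXIT | p1:escaped | p2:(2,3)->(2,4)->EXIT

ESCAPED ESCAPED ESCAPED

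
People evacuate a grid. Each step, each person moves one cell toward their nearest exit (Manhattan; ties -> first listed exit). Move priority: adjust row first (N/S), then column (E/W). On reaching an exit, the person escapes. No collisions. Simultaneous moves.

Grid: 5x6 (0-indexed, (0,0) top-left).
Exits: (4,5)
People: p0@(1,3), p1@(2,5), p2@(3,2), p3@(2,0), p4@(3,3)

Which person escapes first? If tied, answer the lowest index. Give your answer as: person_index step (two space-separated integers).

Step 1: p0:(1,3)->(2,3) | p1:(2,5)->(3,5) | p2:(3,2)->(4,2) | p3:(2,0)->(3,0) | p4:(3,3)->(4,3)
Step 2: p0:(2,3)->(3,3) | p1:(3,5)->(4,5)->EXIT | p2:(4,2)->(4,3) | p3:(3,0)->(4,0) | p4:(4,3)->(4,4)
Step 3: p0:(3,3)->(4,3) | p1:escaped | p2:(4,3)->(4,4) | p3:(4,0)->(4,1) | p4:(4,4)->(4,5)->EXIT
Step 4: p0:(4,3)->(4,4) | p1:escaped | p2:(4,4)->(4,5)->EXIT | p3:(4,1)->(4,2) | p4:escaped
Step 5: p0:(4,4)->(4,5)->EXIT | p1:escaped | p2:escaped | p3:(4,2)->(4,3) | p4:escaped
Step 6: p0:escaped | p1:escaped | p2:escaped | p3:(4,3)->(4,4) | p4:escaped
Step 7: p0:escaped | p1:escaped | p2:escaped | p3:(4,4)->(4,5)->EXIT | p4:escaped
Exit steps: [5, 2, 4, 7, 3]
First to escape: p1 at step 2

Answer: 1 2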